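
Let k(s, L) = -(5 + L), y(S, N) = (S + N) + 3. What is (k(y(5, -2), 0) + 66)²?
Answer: 3721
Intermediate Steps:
y(S, N) = 3 + N + S (y(S, N) = (N + S) + 3 = 3 + N + S)
k(s, L) = -5 - L
(k(y(5, -2), 0) + 66)² = ((-5 - 1*0) + 66)² = ((-5 + 0) + 66)² = (-5 + 66)² = 61² = 3721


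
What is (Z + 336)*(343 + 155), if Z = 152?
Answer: 243024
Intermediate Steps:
(Z + 336)*(343 + 155) = (152 + 336)*(343 + 155) = 488*498 = 243024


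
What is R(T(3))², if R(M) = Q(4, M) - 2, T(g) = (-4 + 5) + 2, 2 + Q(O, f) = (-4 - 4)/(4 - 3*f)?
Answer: 144/25 ≈ 5.7600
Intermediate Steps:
Q(O, f) = -2 - 8/(4 - 3*f) (Q(O, f) = -2 + (-4 - 4)/(4 - 3*f) = -2 - 8/(4 - 3*f))
T(g) = 3 (T(g) = 1 + 2 = 3)
R(M) = -2 + 2*(8 - 3*M)/(-4 + 3*M) (R(M) = 2*(8 - 3*M)/(-4 + 3*M) - 2 = -2 + 2*(8 - 3*M)/(-4 + 3*M))
R(T(3))² = (12*(2 - 1*3)/(-4 + 3*3))² = (12*(2 - 3)/(-4 + 9))² = (12*(-1)/5)² = (12*(⅕)*(-1))² = (-12/5)² = 144/25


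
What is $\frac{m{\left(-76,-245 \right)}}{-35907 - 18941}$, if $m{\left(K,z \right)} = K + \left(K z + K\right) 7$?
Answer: $- \frac{32433}{13712} \approx -2.3653$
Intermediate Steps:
$m{\left(K,z \right)} = 8 K + 7 K z$ ($m{\left(K,z \right)} = K + \left(K + K z\right) 7 = K + \left(7 K + 7 K z\right) = 8 K + 7 K z$)
$\frac{m{\left(-76,-245 \right)}}{-35907 - 18941} = \frac{\left(-76\right) \left(8 + 7 \left(-245\right)\right)}{-35907 - 18941} = \frac{\left(-76\right) \left(8 - 1715\right)}{-35907 - 18941} = \frac{\left(-76\right) \left(-1707\right)}{-54848} = 129732 \left(- \frac{1}{54848}\right) = - \frac{32433}{13712}$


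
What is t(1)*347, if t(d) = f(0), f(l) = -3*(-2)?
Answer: 2082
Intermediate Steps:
f(l) = 6
t(d) = 6
t(1)*347 = 6*347 = 2082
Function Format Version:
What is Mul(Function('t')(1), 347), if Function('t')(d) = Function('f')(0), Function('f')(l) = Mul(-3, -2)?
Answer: 2082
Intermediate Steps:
Function('f')(l) = 6
Function('t')(d) = 6
Mul(Function('t')(1), 347) = Mul(6, 347) = 2082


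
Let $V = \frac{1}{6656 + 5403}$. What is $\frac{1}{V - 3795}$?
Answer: $- \frac{12059}{45763904} \approx -0.0002635$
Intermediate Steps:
$V = \frac{1}{12059} \approx 8.2926 \cdot 10^{-5}$
$\frac{1}{V - 3795} = \frac{1}{\frac{1}{12059} - 3795} = \frac{1}{- \frac{45763904}{12059}} = - \frac{12059}{45763904}$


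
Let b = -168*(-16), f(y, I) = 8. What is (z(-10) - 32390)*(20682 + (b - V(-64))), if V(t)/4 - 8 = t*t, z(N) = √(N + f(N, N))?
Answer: -225240060 + 6954*I*√2 ≈ -2.2524e+8 + 9834.4*I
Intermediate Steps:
z(N) = √(8 + N) (z(N) = √(N + 8) = √(8 + N))
b = 2688
V(t) = 32 + 4*t² (V(t) = 32 + 4*(t*t) = 32 + 4*t²)
(z(-10) - 32390)*(20682 + (b - V(-64))) = (√(8 - 10) - 32390)*(20682 + (2688 - (32 + 4*(-64)²))) = (√(-2) - 32390)*(20682 + (2688 - (32 + 4*4096))) = (I*√2 - 32390)*(20682 + (2688 - (32 + 16384))) = (-32390 + I*√2)*(20682 + (2688 - 1*16416)) = (-32390 + I*√2)*(20682 + (2688 - 16416)) = (-32390 + I*√2)*(20682 - 13728) = (-32390 + I*√2)*6954 = -225240060 + 6954*I*√2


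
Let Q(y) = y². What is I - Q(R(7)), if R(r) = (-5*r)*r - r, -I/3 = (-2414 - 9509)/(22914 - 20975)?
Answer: -123098487/1939 ≈ -63486.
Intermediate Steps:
I = 35769/1939 (I = -3*(-2414 - 9509)/(22914 - 20975) = -(-35769)/1939 = -3*(-11923/1939) = 35769/1939 ≈ 18.447)
R(r) = -r - 5*r² (R(r) = -5*r² - r = -r - 5*r²)
I - Q(R(7)) = 35769/1939 - (-1*7*(1 + 5*7))² = 35769/1939 - (-1*7*(1 + 35))² = 35769/1939 - (-1*7*36)² = 35769/1939 - 1*(-252)² = 35769/1939 - 1*63504 = 35769/1939 - 63504 = -123098487/1939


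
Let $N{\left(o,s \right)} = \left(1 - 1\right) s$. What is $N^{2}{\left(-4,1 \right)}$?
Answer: $0$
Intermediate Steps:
$N{\left(o,s \right)} = 0$ ($N{\left(o,s \right)} = 0 s = 0$)
$N^{2}{\left(-4,1 \right)} = 0^{2} = 0$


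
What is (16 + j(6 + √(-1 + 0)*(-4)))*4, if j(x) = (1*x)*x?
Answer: 144 - 192*I ≈ 144.0 - 192.0*I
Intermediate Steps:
j(x) = x² (j(x) = x*x = x²)
(16 + j(6 + √(-1 + 0)*(-4)))*4 = (16 + (6 + √(-1 + 0)*(-4))²)*4 = (16 + (6 + √(-1)*(-4))²)*4 = (16 + (6 + I*(-4))²)*4 = (16 + (6 - 4*I)²)*4 = 64 + 4*(6 - 4*I)²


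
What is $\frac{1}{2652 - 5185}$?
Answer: $- \frac{1}{2533} \approx -0.00039479$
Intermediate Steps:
$\frac{1}{2652 - 5185} = \frac{1}{-2533} = - \frac{1}{2533}$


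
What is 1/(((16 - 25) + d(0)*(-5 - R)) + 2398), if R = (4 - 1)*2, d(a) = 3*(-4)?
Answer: 1/2521 ≈ 0.00039667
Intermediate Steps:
d(a) = -12
R = 6 (R = 3*2 = 6)
1/(((16 - 25) + d(0)*(-5 - R)) + 2398) = 1/(((16 - 25) - 12*(-5 - 1*6)) + 2398) = 1/((-9 - 12*(-5 - 6)) + 2398) = 1/((-9 - 12*(-11)) + 2398) = 1/((-9 + 132) + 2398) = 1/(123 + 2398) = 1/2521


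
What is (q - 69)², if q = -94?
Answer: 26569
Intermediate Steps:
(q - 69)² = (-94 - 69)² = (-163)² = 26569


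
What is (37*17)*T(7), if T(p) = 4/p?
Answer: 2516/7 ≈ 359.43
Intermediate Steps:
(37*17)*T(7) = (37*17)*(4/7) = 629*(4*(1/7)) = 629*(4/7) = 2516/7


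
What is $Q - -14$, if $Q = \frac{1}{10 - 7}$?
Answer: $\frac{43}{3} \approx 14.333$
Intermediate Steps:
$Q = \frac{1}{3} \approx 0.33333$
$Q - -14 = \frac{1}{3} - -14 = \frac{1}{3} + 14 = \frac{43}{3}$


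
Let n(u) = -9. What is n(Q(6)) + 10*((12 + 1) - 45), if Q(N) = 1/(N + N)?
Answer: -329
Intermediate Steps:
Q(N) = 1/(2*N)
n(Q(6)) + 10*((12 + 1) - 45) = -9 + 10*((12 + 1) - 45) = -9 + 10*(13 - 45) = -9 + 10*(-32) = -9 - 320 = -329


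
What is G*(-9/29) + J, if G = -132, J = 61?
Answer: 2957/29 ≈ 101.97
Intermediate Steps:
G*(-9/29) + J = -(-1188)/29 + 61 = -132*(-9/29) + 61 = 1188/29 + 61 = 2957/29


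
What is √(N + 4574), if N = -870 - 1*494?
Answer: √3210 ≈ 56.657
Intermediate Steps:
N = -1364 (N = -870 - 494 = -1364)
√(N + 4574) = √(-1364 + 4574) = √3210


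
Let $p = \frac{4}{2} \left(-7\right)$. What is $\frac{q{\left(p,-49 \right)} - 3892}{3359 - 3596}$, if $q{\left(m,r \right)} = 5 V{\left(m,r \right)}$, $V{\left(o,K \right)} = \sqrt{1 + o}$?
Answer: $\frac{3892}{237} - \frac{5 i \sqrt{13}}{237} \approx 16.422 - 0.076066 i$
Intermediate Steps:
$p = -14$ ($p = 4 \cdot \frac{1}{2} \left(-7\right) = 2 \left(-7\right) = -14$)
$q{\left(m,r \right)} = 5 \sqrt{1 + m}$
$\frac{q{\left(p,-49 \right)} - 3892}{3359 - 3596} = \frac{5 \sqrt{1 - 14} - 3892}{3359 - 3596} = \frac{5 \sqrt{-13} - 3892}{-237} = \left(5 i \sqrt{13} - 3892\right) \left(- \frac{1}{237}\right) = \left(-3892 + 5 i \sqrt{13}\right) \left(- \frac{1}{237}\right) = \frac{3892}{237} - \frac{5 i \sqrt{13}}{237}$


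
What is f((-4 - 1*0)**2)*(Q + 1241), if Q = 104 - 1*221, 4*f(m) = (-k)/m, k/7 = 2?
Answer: -1967/8 ≈ -245.88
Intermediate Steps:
k = 14 (k = 7*2 = 14)
f(m) = -7/(2*m) (f(m) = ((-1*14)/m)/4 = (-14/m)/4 = -7/(2*m))
Q = -117 (Q = 104 - 221 = -117)
f((-4 - 1*0)**2)*(Q + 1241) = (-7/(2*(-4 - 1*0)**2))*(-117 + 1241) = -7/(2*(-4 + 0)**2)*1124 = -7/(2*((-4)**2))*1124 = -7/2/16*1124 = -7/2*1/16*1124 = -7/32*1124 = -1967/8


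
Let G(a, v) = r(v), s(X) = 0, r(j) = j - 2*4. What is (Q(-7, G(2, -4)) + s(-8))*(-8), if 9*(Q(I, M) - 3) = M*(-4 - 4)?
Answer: -328/3 ≈ -109.33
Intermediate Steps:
r(j) = -8 + j (r(j) = j - 8 = -8 + j)
G(a, v) = -8 + v
Q(I, M) = 3 - 8*M/9 (Q(I, M) = 3 + (M*(-4 - 4))/9 = 3 + (M*(-8))/9 = 3 + (-8*M)/9 = 3 - 8*M/9)
(Q(-7, G(2, -4)) + s(-8))*(-8) = ((3 - 8*(-8 - 4)/9) + 0)*(-8) = ((3 - 8/9*(-12)) + 0)*(-8) = ((3 + 32/3) + 0)*(-8) = (41/3 + 0)*(-8) = (41/3)*(-8) = -328/3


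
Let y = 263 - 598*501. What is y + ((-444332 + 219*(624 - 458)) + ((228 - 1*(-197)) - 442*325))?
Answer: -850538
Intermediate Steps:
y = -299335 (y = 263 - 299598 = -299335)
y + ((-444332 + 219*(624 - 458)) + ((228 - 1*(-197)) - 442*325)) = -299335 + ((-444332 + 219*(624 - 458)) + ((228 - 1*(-197)) - 442*325)) = -299335 + ((-444332 + 219*166) + ((228 + 197) - 143650)) = -299335 + ((-444332 + 36354) + (425 - 143650)) = -299335 + (-407978 - 143225) = -299335 - 551203 = -850538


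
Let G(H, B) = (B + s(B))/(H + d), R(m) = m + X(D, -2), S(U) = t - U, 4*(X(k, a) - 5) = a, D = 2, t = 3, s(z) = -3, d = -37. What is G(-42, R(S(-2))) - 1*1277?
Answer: -201779/158 ≈ -1277.1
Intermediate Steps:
X(k, a) = 5 + a/4
S(U) = 3 - U
R(m) = 9/2 + m (R(m) = m + (5 + (1/4)*(-2)) = m + (5 - 1/2) = m + 9/2 = 9/2 + m)
G(H, B) = (-3 + B)/(-37 + H) (G(H, B) = (B - 3)/(H - 37) = (-3 + B)/(-37 + H))
G(-42, R(S(-2))) - 1*1277 = (-3 + (9/2 + (3 - 1*(-2))))/(-37 - 42) - 1*1277 = (-3 + (9/2 + (3 + 2)))/(-79) - 1277 = -(-3 + (9/2 + 5))/79 - 1277 = -(-3 + 19/2)/79 - 1277 = -1/79*13/2 - 1277 = -13/158 - 1277 = -201779/158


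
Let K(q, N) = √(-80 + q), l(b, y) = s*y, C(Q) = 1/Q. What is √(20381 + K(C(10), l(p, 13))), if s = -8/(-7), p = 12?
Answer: √(2038100 + 10*I*√7990)/10 ≈ 142.76 + 0.031306*I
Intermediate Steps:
s = 8/7 (s = -8*(-⅐) = 8/7 ≈ 1.1429)
l(b, y) = 8*y/7
√(20381 + K(C(10), l(p, 13))) = √(20381 + √(-80 + 1/10)) = √(20381 + √(-80 + ⅒)) = √(20381 + √(-799/10)) = √(20381 + I*√7990/10)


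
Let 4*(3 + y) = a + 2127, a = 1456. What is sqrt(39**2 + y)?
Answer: sqrt(9655)/2 ≈ 49.130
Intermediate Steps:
y = 3571/4 (y = -3 + (1456 + 2127)/4 = -3 + (1/4)*3583 = -3 + 3583/4 = 3571/4 ≈ 892.75)
sqrt(39**2 + y) = sqrt(39**2 + 3571/4) = sqrt(1521 + 3571/4) = sqrt(9655/4) = sqrt(9655)/2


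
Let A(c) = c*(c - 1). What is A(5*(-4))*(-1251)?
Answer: -525420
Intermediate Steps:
A(c) = c*(-1 + c)
A(5*(-4))*(-1251) = ((5*(-4))*(-1 + 5*(-4)))*(-1251) = -20*(-1 - 20)*(-1251) = -20*(-21)*(-1251) = 420*(-1251) = -525420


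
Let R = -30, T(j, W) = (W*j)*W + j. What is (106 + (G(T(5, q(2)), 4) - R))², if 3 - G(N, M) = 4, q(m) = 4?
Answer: 18225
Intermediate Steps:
T(j, W) = j + j*W² (T(j, W) = j*W² + j = j + j*W²)
G(N, M) = -1 (G(N, M) = 3 - 1*4 = 3 - 4 = -1)
(106 + (G(T(5, q(2)), 4) - R))² = (106 + (-1 - 1*(-30)))² = (106 + (-1 + 30))² = (106 + 29)² = 135² = 18225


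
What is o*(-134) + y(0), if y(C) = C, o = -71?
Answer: 9514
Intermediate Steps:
o*(-134) + y(0) = -71*(-134) + 0 = 9514 + 0 = 9514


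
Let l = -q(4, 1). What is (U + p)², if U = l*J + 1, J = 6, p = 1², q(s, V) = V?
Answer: 16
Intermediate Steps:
p = 1
l = -1 (l = -1*1 = -1)
U = -5 (U = -1*6 + 1 = -6 + 1 = -5)
(U + p)² = (-5 + 1)² = (-4)² = 16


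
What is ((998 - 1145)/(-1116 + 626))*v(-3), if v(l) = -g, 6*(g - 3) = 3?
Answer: -21/20 ≈ -1.0500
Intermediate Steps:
g = 7/2 (g = 3 + (⅙)*3 = 3 + ½ = 7/2 ≈ 3.5000)
v(l) = -7/2 (v(l) = -1*7/2 = -7/2)
((998 - 1145)/(-1116 + 626))*v(-3) = ((998 - 1145)/(-1116 + 626))*(-7/2) = -147/(-490)*(-7/2) = -147*(-1/490)*(-7/2) = (3/10)*(-7/2) = -21/20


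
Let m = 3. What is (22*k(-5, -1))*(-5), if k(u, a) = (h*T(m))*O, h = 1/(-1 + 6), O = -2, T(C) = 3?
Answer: 132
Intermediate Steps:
h = ⅕ (h = 1/5 = ⅕ ≈ 0.20000)
k(u, a) = -6/5 (k(u, a) = ((⅕)*3)*(-2) = (⅗)*(-2) = -6/5)
(22*k(-5, -1))*(-5) = (22*(-6/5))*(-5) = -132/5*(-5) = 132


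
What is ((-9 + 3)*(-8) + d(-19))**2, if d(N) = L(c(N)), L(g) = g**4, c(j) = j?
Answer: 16996076161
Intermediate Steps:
d(N) = N**4
((-9 + 3)*(-8) + d(-19))**2 = ((-9 + 3)*(-8) + (-19)**4)**2 = (-6*(-8) + 130321)**2 = (48 + 130321)**2 = 130369**2 = 16996076161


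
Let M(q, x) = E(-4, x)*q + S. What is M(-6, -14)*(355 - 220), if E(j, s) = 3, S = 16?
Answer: -270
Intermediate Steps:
M(q, x) = 16 + 3*q (M(q, x) = 3*q + 16 = 16 + 3*q)
M(-6, -14)*(355 - 220) = (16 + 3*(-6))*(355 - 220) = (16 - 18)*135 = -2*135 = -270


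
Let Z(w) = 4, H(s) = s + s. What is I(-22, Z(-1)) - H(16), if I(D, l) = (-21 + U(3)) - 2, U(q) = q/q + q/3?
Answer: -53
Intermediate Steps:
H(s) = 2*s
U(q) = 1 + q/3 (U(q) = 1 + q*(⅓) = 1 + q/3)
I(D, l) = -21 (I(D, l) = (-21 + (1 + (⅓)*3)) - 2 = (-21 + (1 + 1)) - 2 = (-21 + 2) - 2 = -19 - 2 = -21)
I(-22, Z(-1)) - H(16) = -21 - 2*16 = -21 - 1*32 = -21 - 32 = -53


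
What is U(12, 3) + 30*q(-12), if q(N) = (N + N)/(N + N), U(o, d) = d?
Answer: 33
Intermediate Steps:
q(N) = 1 (q(N) = (2*N)/((2*N)) = (2*N)*(1/(2*N)) = 1)
U(12, 3) + 30*q(-12) = 3 + 30*1 = 3 + 30 = 33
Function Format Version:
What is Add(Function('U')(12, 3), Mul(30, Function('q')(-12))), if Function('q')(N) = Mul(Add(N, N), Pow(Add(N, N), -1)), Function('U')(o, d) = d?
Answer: 33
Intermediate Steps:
Function('q')(N) = 1 (Function('q')(N) = Mul(Mul(2, N), Pow(Mul(2, N), -1)) = Mul(Mul(2, N), Mul(Rational(1, 2), Pow(N, -1))) = 1)
Add(Function('U')(12, 3), Mul(30, Function('q')(-12))) = Add(3, Mul(30, 1)) = Add(3, 30) = 33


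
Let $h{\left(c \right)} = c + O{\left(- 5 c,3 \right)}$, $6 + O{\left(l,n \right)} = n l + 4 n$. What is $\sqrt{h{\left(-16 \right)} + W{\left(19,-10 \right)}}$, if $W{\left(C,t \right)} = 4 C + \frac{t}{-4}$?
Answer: $\frac{\sqrt{1234}}{2} \approx 17.564$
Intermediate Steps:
$O{\left(l,n \right)} = -6 + 4 n + l n$ ($O{\left(l,n \right)} = -6 + \left(n l + 4 n\right) = -6 + \left(l n + 4 n\right) = -6 + \left(4 n + l n\right) = -6 + 4 n + l n$)
$h{\left(c \right)} = 6 - 14 c$ ($h{\left(c \right)} = c + \left(-6 + 4 \cdot 3 + - 5 c 3\right) = c - \left(-6 + 15 c\right) = 6 - 14 c$)
$W{\left(C,t \right)} = 4 C - \frac{t}{4}$ ($W{\left(C,t \right)} = 4 C + t \left(- \frac{1}{4}\right) = 4 C - \frac{t}{4}$)
$\sqrt{h{\left(-16 \right)} + W{\left(19,-10 \right)}} = \sqrt{\left(6 - -224\right) + \left(4 \cdot 19 - - \frac{5}{2}\right)} = \sqrt{\left(6 + 224\right) + \left(76 + \frac{5}{2}\right)} = \sqrt{230 + \frac{157}{2}} = \sqrt{\frac{617}{2}} = \frac{\sqrt{1234}}{2}$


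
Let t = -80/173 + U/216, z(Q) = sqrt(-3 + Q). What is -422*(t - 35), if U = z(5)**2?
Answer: 139767877/9342 ≈ 14961.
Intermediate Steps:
U = 2 (U = (sqrt(-3 + 5))**2 = (sqrt(2))**2 = 2)
t = -8467/18684 (t = -80/173 + 2/216 = -80*1/173 + 2*(1/216) = -80/173 + 1/108 = -8467/18684 ≈ -0.45317)
-422*(t - 35) = -422*(-8467/18684 - 35) = -422*(-662407/18684) = 139767877/9342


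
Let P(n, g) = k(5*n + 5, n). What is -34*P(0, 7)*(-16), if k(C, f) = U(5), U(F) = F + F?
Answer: 5440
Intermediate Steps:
U(F) = 2*F
k(C, f) = 10 (k(C, f) = 2*5 = 10)
P(n, g) = 10
-34*P(0, 7)*(-16) = -34*10*(-16) = -340*(-16) = 5440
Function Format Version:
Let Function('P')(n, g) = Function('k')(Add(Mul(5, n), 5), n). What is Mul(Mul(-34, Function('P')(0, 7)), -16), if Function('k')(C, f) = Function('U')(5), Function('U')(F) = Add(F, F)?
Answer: 5440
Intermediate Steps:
Function('U')(F) = Mul(2, F)
Function('k')(C, f) = 10 (Function('k')(C, f) = Mul(2, 5) = 10)
Function('P')(n, g) = 10
Mul(Mul(-34, Function('P')(0, 7)), -16) = Mul(Mul(-34, 10), -16) = Mul(-340, -16) = 5440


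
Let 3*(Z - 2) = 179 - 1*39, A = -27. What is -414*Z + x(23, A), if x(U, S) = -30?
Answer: -20178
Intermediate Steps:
Z = 146/3 (Z = 2 + (179 - 1*39)/3 = 2 + (179 - 39)/3 = 2 + (⅓)*140 = 2 + 140/3 = 146/3 ≈ 48.667)
-414*Z + x(23, A) = -414*146/3 - 30 = -20148 - 30 = -20178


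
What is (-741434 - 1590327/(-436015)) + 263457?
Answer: -208403551328/436015 ≈ -4.7797e+5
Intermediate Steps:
(-741434 - 1590327/(-436015)) + 263457 = (-741434 - 1590327*(-1/436015)) + 263457 = (-741434 + 1590327/436015) + 263457 = -323274755183/436015 + 263457 = -208403551328/436015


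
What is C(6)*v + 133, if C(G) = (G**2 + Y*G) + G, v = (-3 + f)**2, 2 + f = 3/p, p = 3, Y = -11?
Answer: -251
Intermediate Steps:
f = -1 (f = -2 + 3/3 = -2 + 3*(1/3) = -2 + 1 = -1)
v = 16 (v = (-3 - 1)**2 = (-4)**2 = 16)
C(G) = G**2 - 10*G (C(G) = (G**2 - 11*G) + G = G**2 - 10*G)
C(6)*v + 133 = (6*(-10 + 6))*16 + 133 = (6*(-4))*16 + 133 = -24*16 + 133 = -384 + 133 = -251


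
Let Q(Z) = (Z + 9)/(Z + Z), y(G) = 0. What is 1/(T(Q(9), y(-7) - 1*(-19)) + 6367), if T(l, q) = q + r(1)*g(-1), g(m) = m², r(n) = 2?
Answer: 1/6388 ≈ 0.00015654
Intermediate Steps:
Q(Z) = (9 + Z)/(2*Z) (Q(Z) = (9 + Z)/((2*Z)) = (9 + Z)*(1/(2*Z)) = (9 + Z)/(2*Z))
T(l, q) = 2 + q (T(l, q) = q + 2*(-1)² = q + 2*1 = q + 2 = 2 + q)
1/(T(Q(9), y(-7) - 1*(-19)) + 6367) = 1/((2 + (0 - 1*(-19))) + 6367) = 1/((2 + (0 + 19)) + 6367) = 1/((2 + 19) + 6367) = 1/(21 + 6367) = 1/6388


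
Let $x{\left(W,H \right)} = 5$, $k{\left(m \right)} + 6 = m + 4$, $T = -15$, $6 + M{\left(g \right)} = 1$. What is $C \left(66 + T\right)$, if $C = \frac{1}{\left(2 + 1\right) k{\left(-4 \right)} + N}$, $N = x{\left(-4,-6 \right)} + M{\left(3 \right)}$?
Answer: $- \frac{17}{6} \approx -2.8333$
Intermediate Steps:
$M{\left(g \right)} = -5$ ($M{\left(g \right)} = -6 + 1 = -5$)
$k{\left(m \right)} = -2 + m$ ($k{\left(m \right)} = -6 + \left(m + 4\right) = -6 + \left(4 + m\right) = -2 + m$)
$N = 0$ ($N = 5 - 5 = 0$)
$C = - \frac{1}{18}$ ($C = \frac{1}{\left(2 + 1\right) \left(-2 - 4\right) + 0} = \frac{1}{3 \left(-6\right) + 0} = \frac{1}{-18 + 0} = \frac{1}{-18} = - \frac{1}{18} \approx -0.055556$)
$C \left(66 + T\right) = - \frac{66 - 15}{18} = \left(- \frac{1}{18}\right) 51 = - \frac{17}{6}$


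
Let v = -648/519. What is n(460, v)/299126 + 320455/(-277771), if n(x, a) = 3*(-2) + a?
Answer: -8291754693962/7187157684629 ≈ -1.1537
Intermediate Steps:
v = -216/173 (v = -648*1/519 = -216/173 ≈ -1.2486)
n(x, a) = -6 + a
n(460, v)/299126 + 320455/(-277771) = (-6 - 216/173)/299126 + 320455/(-277771) = -1254/173*1/299126 + 320455*(-1/277771) = -627/25874399 - 320455/277771 = -8291754693962/7187157684629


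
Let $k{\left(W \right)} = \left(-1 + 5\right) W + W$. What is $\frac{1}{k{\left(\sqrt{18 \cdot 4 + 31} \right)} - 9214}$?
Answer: $- \frac{9214}{84895221} - \frac{5 \sqrt{103}}{84895221} \approx -0.00010913$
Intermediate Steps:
$k{\left(W \right)} = 5 W$ ($k{\left(W \right)} = 4 W + W = 5 W$)
$\frac{1}{k{\left(\sqrt{18 \cdot 4 + 31} \right)} - 9214} = \frac{1}{5 \sqrt{18 \cdot 4 + 31} - 9214} = \frac{1}{5 \sqrt{72 + 31} - 9214} = \frac{1}{5 \sqrt{103} - 9214} = \frac{1}{-9214 + 5 \sqrt{103}}$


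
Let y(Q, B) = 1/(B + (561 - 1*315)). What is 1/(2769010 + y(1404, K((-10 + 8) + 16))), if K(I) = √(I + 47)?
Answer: 167400499796/463533658621298421 + √61/463533658621298421 ≈ 3.6114e-7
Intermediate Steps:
K(I) = √(47 + I)
y(Q, B) = 1/(246 + B) (y(Q, B) = 1/(B + (561 - 315)) = 1/(B + 246) = 1/(246 + B))
1/(2769010 + y(1404, K((-10 + 8) + 16))) = 1/(2769010 + 1/(246 + √(47 + ((-10 + 8) + 16)))) = 1/(2769010 + 1/(246 + √(47 + (-2 + 16)))) = 1/(2769010 + 1/(246 + √(47 + 14))) = 1/(2769010 + 1/(246 + √61))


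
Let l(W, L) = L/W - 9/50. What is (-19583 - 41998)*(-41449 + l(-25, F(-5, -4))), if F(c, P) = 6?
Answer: 127624836651/50 ≈ 2.5525e+9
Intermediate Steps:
l(W, L) = -9/50 + L/W (l(W, L) = L/W - 9*1/50 = L/W - 9/50 = -9/50 + L/W)
(-19583 - 41998)*(-41449 + l(-25, F(-5, -4))) = (-19583 - 41998)*(-41449 + (-9/50 + 6/(-25))) = -61581*(-41449 + (-9/50 + 6*(-1/25))) = -61581*(-41449 + (-9/50 - 6/25)) = -61581*(-41449 - 21/50) = -61581*(-2072471/50) = 127624836651/50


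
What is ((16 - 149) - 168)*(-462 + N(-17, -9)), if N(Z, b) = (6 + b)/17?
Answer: 2364957/17 ≈ 1.3912e+5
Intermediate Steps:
N(Z, b) = 6/17 + b/17 (N(Z, b) = (6 + b)*(1/17) = 6/17 + b/17)
((16 - 149) - 168)*(-462 + N(-17, -9)) = ((16 - 149) - 168)*(-462 + (6/17 + (1/17)*(-9))) = (-133 - 168)*(-462 + (6/17 - 9/17)) = -301*(-462 - 3/17) = -301*(-7857/17) = 2364957/17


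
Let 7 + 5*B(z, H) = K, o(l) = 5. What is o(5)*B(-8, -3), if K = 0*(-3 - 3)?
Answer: -7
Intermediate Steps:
K = 0 (K = 0*(-6) = 0)
B(z, H) = -7/5 (B(z, H) = -7/5 + (⅕)*0 = -7/5 + 0 = -7/5)
o(5)*B(-8, -3) = 5*(-7/5) = -7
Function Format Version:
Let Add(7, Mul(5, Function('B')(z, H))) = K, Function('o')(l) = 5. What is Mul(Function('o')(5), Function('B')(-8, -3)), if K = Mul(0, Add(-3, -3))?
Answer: -7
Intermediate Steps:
K = 0 (K = Mul(0, -6) = 0)
Function('B')(z, H) = Rational(-7, 5) (Function('B')(z, H) = Add(Rational(-7, 5), Mul(Rational(1, 5), 0)) = Add(Rational(-7, 5), 0) = Rational(-7, 5))
Mul(Function('o')(5), Function('B')(-8, -3)) = Mul(5, Rational(-7, 5)) = -7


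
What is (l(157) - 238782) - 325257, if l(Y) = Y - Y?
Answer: -564039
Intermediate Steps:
l(Y) = 0
(l(157) - 238782) - 325257 = (0 - 238782) - 325257 = -238782 - 325257 = -564039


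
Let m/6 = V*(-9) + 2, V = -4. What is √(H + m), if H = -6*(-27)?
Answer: √390 ≈ 19.748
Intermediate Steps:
H = 162
m = 228 (m = 6*(-4*(-9) + 2) = 6*(36 + 2) = 6*38 = 228)
√(H + m) = √(162 + 228) = √390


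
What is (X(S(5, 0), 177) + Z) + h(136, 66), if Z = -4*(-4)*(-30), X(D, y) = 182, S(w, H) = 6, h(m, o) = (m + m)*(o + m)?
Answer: 54646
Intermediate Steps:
h(m, o) = 2*m*(m + o) (h(m, o) = (2*m)*(m + o) = 2*m*(m + o))
Z = -480 (Z = 16*(-30) = -480)
(X(S(5, 0), 177) + Z) + h(136, 66) = (182 - 480) + 2*136*(136 + 66) = -298 + 2*136*202 = -298 + 54944 = 54646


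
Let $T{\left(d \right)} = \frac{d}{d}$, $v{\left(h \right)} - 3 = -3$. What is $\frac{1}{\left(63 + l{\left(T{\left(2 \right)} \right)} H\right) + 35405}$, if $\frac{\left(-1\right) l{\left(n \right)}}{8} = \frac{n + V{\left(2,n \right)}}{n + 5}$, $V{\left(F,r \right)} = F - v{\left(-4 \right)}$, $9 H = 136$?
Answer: $\frac{9}{318668} \approx 2.8243 \cdot 10^{-5}$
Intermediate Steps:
$H = \frac{136}{9}$ ($H = \frac{1}{9} \cdot 136 = \frac{136}{9} \approx 15.111$)
$v{\left(h \right)} = 0$ ($v{\left(h \right)} = 3 - 3 = 0$)
$V{\left(F,r \right)} = F$ ($V{\left(F,r \right)} = F - 0 = F + 0 = F$)
$T{\left(d \right)} = 1$
$l{\left(n \right)} = - \frac{8 \left(2 + n\right)}{5 + n}$ ($l{\left(n \right)} = - 8 \frac{n + 2}{n + 5} = - 8 \frac{2 + n}{5 + n} = - \frac{8 \left(2 + n\right)}{5 + n}$)
$\frac{1}{\left(63 + l{\left(T{\left(2 \right)} \right)} H\right) + 35405} = \frac{1}{\left(63 + \frac{8 \left(-2 - 1\right)}{5 + 1} \cdot \frac{136}{9}\right) + 35405} = \frac{1}{\left(63 + \frac{8 \left(-2 - 1\right)}{6} \cdot \frac{136}{9}\right) + 35405} = \frac{1}{\left(63 + 8 \cdot \frac{1}{6} \left(-3\right) \frac{136}{9}\right) + 35405} = \frac{1}{\left(63 - \frac{544}{9}\right) + 35405} = \frac{1}{\frac{23}{9} + 35405} = \frac{1}{\frac{318668}{9}} = \frac{9}{318668}$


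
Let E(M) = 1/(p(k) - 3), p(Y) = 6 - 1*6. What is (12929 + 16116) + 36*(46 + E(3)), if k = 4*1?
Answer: 30689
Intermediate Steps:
k = 4
p(Y) = 0 (p(Y) = 6 - 6 = 0)
E(M) = -1/3 (E(M) = 1/(0 - 3) = 1/(-3) = -1/3)
(12929 + 16116) + 36*(46 + E(3)) = (12929 + 16116) + 36*(46 - 1/3) = 29045 + 36*(137/3) = 29045 + 1644 = 30689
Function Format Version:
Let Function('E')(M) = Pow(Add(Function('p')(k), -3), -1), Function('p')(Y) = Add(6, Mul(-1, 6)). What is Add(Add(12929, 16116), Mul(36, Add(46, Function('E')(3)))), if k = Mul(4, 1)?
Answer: 30689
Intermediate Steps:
k = 4
Function('p')(Y) = 0 (Function('p')(Y) = Add(6, -6) = 0)
Function('E')(M) = Rational(-1, 3) (Function('E')(M) = Pow(Add(0, -3), -1) = Pow(-3, -1) = Rational(-1, 3))
Add(Add(12929, 16116), Mul(36, Add(46, Function('E')(3)))) = Add(Add(12929, 16116), Mul(36, Add(46, Rational(-1, 3)))) = Add(29045, Mul(36, Rational(137, 3))) = Add(29045, 1644) = 30689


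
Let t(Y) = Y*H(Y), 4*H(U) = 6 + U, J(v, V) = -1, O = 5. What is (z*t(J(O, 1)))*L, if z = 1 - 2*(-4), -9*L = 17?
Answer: 85/4 ≈ 21.250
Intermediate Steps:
H(U) = 3/2 + U/4 (H(U) = (6 + U)/4 = 3/2 + U/4)
L = -17/9 (L = -⅑*17 = -17/9 ≈ -1.8889)
t(Y) = Y*(3/2 + Y/4)
z = 9 (z = 1 + 8 = 9)
(z*t(J(O, 1)))*L = (9*((¼)*(-1)*(6 - 1)))*(-17/9) = (9*((¼)*(-1)*5))*(-17/9) = (9*(-5/4))*(-17/9) = -45/4*(-17/9) = 85/4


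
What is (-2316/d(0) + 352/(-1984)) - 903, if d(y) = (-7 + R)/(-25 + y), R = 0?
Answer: -3981779/434 ≈ -9174.6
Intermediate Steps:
d(y) = -7/(-25 + y) (d(y) = (-7 + 0)/(-25 + y) = -7/(-25 + y))
(-2316/d(0) + 352/(-1984)) - 903 = (-2316/((-7/(-25 + 0))) + 352/(-1984)) - 903 = (-2316/((-7/(-25))) + 352*(-1/1984)) - 903 = (-2316/((-7*(-1/25))) - 11/62) - 903 = (-2316/7/25 - 11/62) - 903 = (-2316*25/7 - 11/62) - 903 = (-57900/7 - 11/62) - 903 = -3589877/434 - 903 = -3981779/434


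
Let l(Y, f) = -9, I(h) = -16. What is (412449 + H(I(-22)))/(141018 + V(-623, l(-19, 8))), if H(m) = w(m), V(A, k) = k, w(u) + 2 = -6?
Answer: 412441/141009 ≈ 2.9249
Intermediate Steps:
w(u) = -8 (w(u) = -2 - 6 = -8)
H(m) = -8
(412449 + H(I(-22)))/(141018 + V(-623, l(-19, 8))) = (412449 - 8)/(141018 - 9) = 412441/141009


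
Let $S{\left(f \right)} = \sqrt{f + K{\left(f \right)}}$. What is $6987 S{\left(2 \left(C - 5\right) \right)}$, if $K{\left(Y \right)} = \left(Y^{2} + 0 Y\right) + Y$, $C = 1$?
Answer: $27948 \sqrt{3} \approx 48407.0$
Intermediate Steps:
$K{\left(Y \right)} = Y + Y^{2}$ ($K{\left(Y \right)} = \left(Y^{2} + 0\right) + Y = Y^{2} + Y = Y + Y^{2}$)
$S{\left(f \right)} = \sqrt{f + f \left(1 + f\right)}$
$6987 S{\left(2 \left(C - 5\right) \right)} = 6987 \sqrt{2 \left(1 - 5\right) \left(2 + 2 \left(1 - 5\right)\right)} = 6987 \sqrt{2 \left(-4\right) \left(2 + 2 \left(-4\right)\right)} = 6987 \sqrt{- 8 \left(2 - 8\right)} = 6987 \sqrt{\left(-8\right) \left(-6\right)} = 6987 \sqrt{48} = 6987 \cdot 4 \sqrt{3} = 27948 \sqrt{3}$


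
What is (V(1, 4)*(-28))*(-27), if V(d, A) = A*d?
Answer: 3024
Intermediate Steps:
(V(1, 4)*(-28))*(-27) = ((4*1)*(-28))*(-27) = (4*(-28))*(-27) = -112*(-27) = 3024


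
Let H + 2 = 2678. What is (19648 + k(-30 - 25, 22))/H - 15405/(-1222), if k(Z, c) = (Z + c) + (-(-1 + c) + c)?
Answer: 1253741/62886 ≈ 19.937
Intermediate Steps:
k(Z, c) = 1 + Z + c (k(Z, c) = (Z + c) + ((1 - c) + c) = (Z + c) + 1 = 1 + Z + c)
H = 2676 (H = -2 + 2678 = 2676)
(19648 + k(-30 - 25, 22))/H - 15405/(-1222) = (19648 + (1 + (-30 - 25) + 22))/2676 - 15405/(-1222) = (19648 + (1 - 55 + 22))*(1/2676) - 15405*(-1/1222) = (19648 - 32)*(1/2676) + 1185/94 = 19616*(1/2676) + 1185/94 = 4904/669 + 1185/94 = 1253741/62886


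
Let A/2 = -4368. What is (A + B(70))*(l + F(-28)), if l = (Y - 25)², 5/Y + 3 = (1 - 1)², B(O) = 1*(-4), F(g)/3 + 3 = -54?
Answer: -42485140/9 ≈ -4.7206e+6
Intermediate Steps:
F(g) = -171 (F(g) = -9 + 3*(-54) = -9 - 162 = -171)
A = -8736 (A = 2*(-4368) = -8736)
B(O) = -4
Y = -5/3 (Y = 5/(-3 + (1 - 1)²) = 5/(-3 + 0²) = 5/(-3 + 0) = 5/(-3) = 5*(-⅓) = -5/3 ≈ -1.6667)
l = 6400/9 (l = (-5/3 - 25)² = (-80/3)² = 6400/9 ≈ 711.11)
(A + B(70))*(l + F(-28)) = (-8736 - 4)*(6400/9 - 171) = -8740*4861/9 = -42485140/9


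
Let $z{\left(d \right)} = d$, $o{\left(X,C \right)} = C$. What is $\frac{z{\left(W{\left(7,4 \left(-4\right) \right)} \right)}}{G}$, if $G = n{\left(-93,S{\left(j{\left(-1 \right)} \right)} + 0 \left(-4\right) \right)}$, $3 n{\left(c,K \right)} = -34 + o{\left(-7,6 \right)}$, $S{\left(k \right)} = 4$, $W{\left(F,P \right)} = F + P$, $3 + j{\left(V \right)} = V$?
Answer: $\frac{27}{28} \approx 0.96429$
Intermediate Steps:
$j{\left(V \right)} = -3 + V$
$n{\left(c,K \right)} = - \frac{28}{3}$ ($n{\left(c,K \right)} = \frac{-34 + 6}{3} = \frac{1}{3} \left(-28\right) = - \frac{28}{3}$)
$G = - \frac{28}{3} \approx -9.3333$
$\frac{z{\left(W{\left(7,4 \left(-4\right) \right)} \right)}}{G} = \frac{7 + 4 \left(-4\right)}{- \frac{28}{3}} = \left(7 - 16\right) \left(- \frac{3}{28}\right) = \left(-9\right) \left(- \frac{3}{28}\right) = \frac{27}{28}$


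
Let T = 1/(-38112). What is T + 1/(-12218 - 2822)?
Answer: -1661/17912640 ≈ -9.2728e-5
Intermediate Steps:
T = -1/38112 ≈ -2.6238e-5
T + 1/(-12218 - 2822) = -1/38112 + 1/(-12218 - 2822) = -1/38112 + 1/(-15040) = -1/38112 - 1/15040 = -1661/17912640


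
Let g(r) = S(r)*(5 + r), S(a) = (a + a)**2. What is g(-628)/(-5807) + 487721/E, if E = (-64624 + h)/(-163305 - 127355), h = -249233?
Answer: 1131666251176316/1822567599 ≈ 6.2092e+5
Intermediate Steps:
S(a) = 4*a**2 (S(a) = (2*a)**2 = 4*a**2)
E = 313857/290660 (E = (-64624 - 249233)/(-163305 - 127355) = -313857/(-290660) = -313857*(-1/290660) = 313857/290660 ≈ 1.0798)
g(r) = 4*r**2*(5 + r) (g(r) = (4*r**2)*(5 + r) = 4*r**2*(5 + r))
g(-628)/(-5807) + 487721/E = (4*(-628)**2*(5 - 628))/(-5807) + 487721/(313857/290660) = (4*394384*(-623))*(-1/5807) + 487721*(290660/313857) = -982804928*(-1/5807) + 141760985860/313857 = 982804928/5807 + 141760985860/313857 = 1131666251176316/1822567599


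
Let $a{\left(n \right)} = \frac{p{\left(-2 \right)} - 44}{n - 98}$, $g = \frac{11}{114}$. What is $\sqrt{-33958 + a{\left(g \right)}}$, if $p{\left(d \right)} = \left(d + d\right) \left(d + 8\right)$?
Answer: $\frac{i \sqrt{4229990941246}}{11161} \approx 184.28 i$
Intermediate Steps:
$g = \frac{11}{114}$ ($g = 11 \cdot \frac{1}{114} = \frac{11}{114} \approx 0.096491$)
$p{\left(d \right)} = 2 d \left(8 + d\right)$
$a{\left(n \right)} = - \frac{68}{-98 + n}$ ($a{\left(n \right)} = \frac{2 \left(-2\right) \left(8 - 2\right) - 44}{n - 98} = \frac{2 \left(-2\right) 6 - 44}{-98 + n} = \frac{-24 - 44}{-98 + n} = - \frac{68}{-98 + n}$)
$\sqrt{-33958 + a{\left(g \right)}} = \sqrt{-33958 - \frac{68}{-98 + \frac{11}{114}}} = \sqrt{-33958 - \frac{68}{- \frac{11161}{114}}} = \sqrt{-33958 - - \frac{7752}{11161}} = \sqrt{-33958 + \frac{7752}{11161}} = \sqrt{- \frac{378997486}{11161}} = \frac{i \sqrt{4229990941246}}{11161}$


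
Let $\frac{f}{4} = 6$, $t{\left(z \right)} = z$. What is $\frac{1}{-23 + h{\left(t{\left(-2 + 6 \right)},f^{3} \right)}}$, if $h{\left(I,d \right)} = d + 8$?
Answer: $\frac{1}{13809} \approx 7.2417 \cdot 10^{-5}$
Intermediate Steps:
$f = 24$ ($f = 4 \cdot 6 = 24$)
$h{\left(I,d \right)} = 8 + d$
$\frac{1}{-23 + h{\left(t{\left(-2 + 6 \right)},f^{3} \right)}} = \frac{1}{-23 + \left(8 + 24^{3}\right)} = \frac{1}{-23 + \left(8 + 13824\right)} = \frac{1}{-23 + 13832} = \frac{1}{13809}$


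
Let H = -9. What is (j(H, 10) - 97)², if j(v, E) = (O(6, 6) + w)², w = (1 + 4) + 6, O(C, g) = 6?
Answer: 36864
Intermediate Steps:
w = 11 (w = 5 + 6 = 11)
j(v, E) = 289 (j(v, E) = (6 + 11)² = 17² = 289)
(j(H, 10) - 97)² = (289 - 97)² = 192² = 36864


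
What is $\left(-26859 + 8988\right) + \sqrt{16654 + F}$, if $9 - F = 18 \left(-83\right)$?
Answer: $-17871 + \sqrt{18157} \approx -17736.0$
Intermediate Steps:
$F = 1503$ ($F = 9 - 18 \left(-83\right) = 9 - -1494 = 9 + 1494 = 1503$)
$\left(-26859 + 8988\right) + \sqrt{16654 + F} = \left(-26859 + 8988\right) + \sqrt{16654 + 1503} = -17871 + \sqrt{18157}$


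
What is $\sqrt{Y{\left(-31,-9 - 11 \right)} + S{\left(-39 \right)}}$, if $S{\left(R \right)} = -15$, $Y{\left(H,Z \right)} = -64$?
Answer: $i \sqrt{79} \approx 8.8882 i$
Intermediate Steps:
$\sqrt{Y{\left(-31,-9 - 11 \right)} + S{\left(-39 \right)}} = \sqrt{-64 - 15} = \sqrt{-79} = i \sqrt{79}$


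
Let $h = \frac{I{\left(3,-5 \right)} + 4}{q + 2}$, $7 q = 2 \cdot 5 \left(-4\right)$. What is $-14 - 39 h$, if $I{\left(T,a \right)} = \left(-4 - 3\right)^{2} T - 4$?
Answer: $\frac{3059}{2} \approx 1529.5$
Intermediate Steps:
$I{\left(T,a \right)} = -4 + 49 T$ ($I{\left(T,a \right)} = \left(-7\right)^{2} T - 4 = 49 T - 4 = -4 + 49 T$)
$q = - \frac{40}{7}$ ($q = \frac{2 \cdot 5 \left(-4\right)}{7} = \frac{10 \left(-4\right)}{7} = \frac{1}{7} \left(-40\right) = - \frac{40}{7} \approx -5.7143$)
$h = - \frac{1029}{26}$ ($h = \frac{\left(-4 + 49 \cdot 3\right) + 4}{- \frac{40}{7} + 2} = \frac{\left(-4 + 147\right) + 4}{- \frac{26}{7}} = \left(143 + 4\right) \left(- \frac{7}{26}\right) = 147 \left(- \frac{7}{26}\right) = - \frac{1029}{26} \approx -39.577$)
$-14 - 39 h = -14 - - \frac{3087}{2} = -14 + \frac{3087}{2} = \frac{3059}{2}$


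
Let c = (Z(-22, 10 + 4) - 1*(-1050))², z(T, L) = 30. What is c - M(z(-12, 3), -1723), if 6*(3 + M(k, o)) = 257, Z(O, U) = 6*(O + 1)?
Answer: 5122417/6 ≈ 8.5374e+5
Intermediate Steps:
Z(O, U) = 6 + 6*O (Z(O, U) = 6*(1 + O) = 6 + 6*O)
M(k, o) = 239/6 (M(k, o) = -3 + (⅙)*257 = -3 + 257/6 = 239/6)
c = 853776 (c = ((6 + 6*(-22)) - 1*(-1050))² = ((6 - 132) + 1050)² = (-126 + 1050)² = 924² = 853776)
c - M(z(-12, 3), -1723) = 853776 - 1*239/6 = 853776 - 239/6 = 5122417/6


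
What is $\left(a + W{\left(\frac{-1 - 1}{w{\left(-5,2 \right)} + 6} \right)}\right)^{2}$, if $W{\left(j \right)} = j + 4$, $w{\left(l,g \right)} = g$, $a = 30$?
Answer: $\frac{18225}{16} \approx 1139.1$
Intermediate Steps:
$W{\left(j \right)} = 4 + j$
$\left(a + W{\left(\frac{-1 - 1}{w{\left(-5,2 \right)} + 6} \right)}\right)^{2} = \left(30 + \left(4 + \frac{-1 - 1}{2 + 6}\right)\right)^{2} = \left(30 + \left(4 - \frac{2}{8}\right)\right)^{2} = \left(30 + \left(4 - \frac{1}{4}\right)\right)^{2} = \left(30 + \frac{15}{4}\right)^{2} = \left(\frac{135}{4}\right)^{2} = \frac{18225}{16}$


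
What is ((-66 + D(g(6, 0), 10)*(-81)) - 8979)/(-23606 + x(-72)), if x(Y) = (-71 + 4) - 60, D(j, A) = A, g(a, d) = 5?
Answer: 365/879 ≈ 0.41524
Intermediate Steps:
x(Y) = -127 (x(Y) = -67 - 60 = -127)
((-66 + D(g(6, 0), 10)*(-81)) - 8979)/(-23606 + x(-72)) = ((-66 + 10*(-81)) - 8979)/(-23606 - 127) = ((-66 - 810) - 8979)/(-23733) = (-876 - 8979)*(-1/23733) = -9855*(-1/23733) = 365/879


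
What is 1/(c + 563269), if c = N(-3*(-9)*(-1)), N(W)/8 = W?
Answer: 1/563053 ≈ 1.7760e-6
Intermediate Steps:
N(W) = 8*W
c = -216 (c = 8*(-3*(-9)*(-1)) = 8*(27*(-1)) = 8*(-27) = -216)
1/(c + 563269) = 1/(-216 + 563269) = 1/563053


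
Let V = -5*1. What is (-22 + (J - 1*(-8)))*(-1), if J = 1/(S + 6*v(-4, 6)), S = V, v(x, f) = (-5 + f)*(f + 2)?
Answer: 601/43 ≈ 13.977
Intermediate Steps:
V = -5
v(x, f) = (-5 + f)*(2 + f)
S = -5
J = 1/43 (J = 1/(-5 + 6*(-10 + 6² - 3*6)) = 1/(-5 + 6*(-10 + 36 - 18)) = 1/(-5 + 6*8) = 1/(-5 + 48) = 1/43 ≈ 0.023256)
(-22 + (J - 1*(-8)))*(-1) = (-22 + (1/43 - 1*(-8)))*(-1) = (-22 + (1/43 + 8))*(-1) = (-22 + 345/43)*(-1) = -601/43*(-1) = 601/43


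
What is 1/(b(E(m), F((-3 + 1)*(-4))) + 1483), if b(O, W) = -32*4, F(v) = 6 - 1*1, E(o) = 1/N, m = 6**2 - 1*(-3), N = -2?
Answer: 1/1355 ≈ 0.00073801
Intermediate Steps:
m = 39 (m = 36 + 3 = 39)
E(o) = -1/2 (E(o) = 1/(-2) = -1/2)
F(v) = 5 (F(v) = 6 - 1 = 5)
b(O, W) = -128
1/(b(E(m), F((-3 + 1)*(-4))) + 1483) = 1/(-128 + 1483) = 1/1355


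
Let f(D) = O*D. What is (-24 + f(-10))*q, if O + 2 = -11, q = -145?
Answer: -15370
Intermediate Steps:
O = -13 (O = -2 - 11 = -13)
f(D) = -13*D
(-24 + f(-10))*q = (-24 - 13*(-10))*(-145) = (-24 + 130)*(-145) = 106*(-145) = -15370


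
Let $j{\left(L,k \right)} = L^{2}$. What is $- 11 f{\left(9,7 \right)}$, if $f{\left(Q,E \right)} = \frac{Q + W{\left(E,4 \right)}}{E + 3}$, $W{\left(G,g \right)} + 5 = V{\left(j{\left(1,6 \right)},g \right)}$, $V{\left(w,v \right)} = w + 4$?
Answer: $- \frac{99}{10} \approx -9.9$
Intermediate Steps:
$V{\left(w,v \right)} = 4 + w$
$W{\left(G,g \right)} = 0$ ($W{\left(G,g \right)} = -5 + \left(4 + 1^{2}\right) = -5 + \left(4 + 1\right) = -5 + 5 = 0$)
$f{\left(Q,E \right)} = \frac{Q}{3 + E}$ ($f{\left(Q,E \right)} = \frac{Q + 0}{E + 3} = \frac{Q}{3 + E}$)
$- 11 f{\left(9,7 \right)} = - 11 \frac{9}{3 + 7} = - 11 \cdot \frac{9}{10} = - 11 \cdot 9 \cdot \frac{1}{10} = \left(-11\right) \frac{9}{10} = - \frac{99}{10}$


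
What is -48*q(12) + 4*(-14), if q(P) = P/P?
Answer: -104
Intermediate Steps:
q(P) = 1
-48*q(12) + 4*(-14) = -48*1 + 4*(-14) = -48 - 56 = -104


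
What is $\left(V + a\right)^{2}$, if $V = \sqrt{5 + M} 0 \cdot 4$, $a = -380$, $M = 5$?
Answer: $144400$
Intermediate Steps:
$V = 0$ ($V = \sqrt{5 + 5} \cdot 0 \cdot 4 = \sqrt{10} \cdot 0 \cdot 4 = 0 \cdot 4 = 0$)
$\left(V + a\right)^{2} = \left(0 - 380\right)^{2} = \left(-380\right)^{2} = 144400$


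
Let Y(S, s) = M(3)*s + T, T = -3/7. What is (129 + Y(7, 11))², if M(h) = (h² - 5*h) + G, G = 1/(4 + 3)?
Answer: 201601/49 ≈ 4114.3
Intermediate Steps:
T = -3/7 (T = -3*⅐ = -3/7 ≈ -0.42857)
G = ⅐ (G = 1/7 = ⅐ ≈ 0.14286)
M(h) = ⅐ + h² - 5*h (M(h) = (h² - 5*h) + ⅐ = ⅐ + h² - 5*h)
Y(S, s) = -3/7 - 41*s/7 (Y(S, s) = (⅐ + 3² - 5*3)*s - 3/7 = (⅐ + 9 - 15)*s - 3/7 = -41*s/7 - 3/7 = -3/7 - 41*s/7)
(129 + Y(7, 11))² = (129 + (-3/7 - 41/7*11))² = (129 + (-3/7 - 451/7))² = (129 - 454/7)² = (449/7)² = 201601/49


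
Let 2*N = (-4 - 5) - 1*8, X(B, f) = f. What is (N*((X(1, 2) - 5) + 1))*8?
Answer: 136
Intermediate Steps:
N = -17/2 (N = ((-4 - 5) - 1*8)/2 = (-9 - 8)/2 = (½)*(-17) = -17/2 ≈ -8.5000)
(N*((X(1, 2) - 5) + 1))*8 = -17*((2 - 5) + 1)/2*8 = -17*(-3 + 1)/2*8 = -17/2*(-2)*8 = 17*8 = 136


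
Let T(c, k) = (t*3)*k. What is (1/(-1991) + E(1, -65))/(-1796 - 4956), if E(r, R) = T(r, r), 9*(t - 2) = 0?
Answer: -11945/13443232 ≈ -0.00088855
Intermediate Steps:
t = 2 (t = 2 + (⅑)*0 = 2 + 0 = 2)
T(c, k) = 6*k (T(c, k) = (2*3)*k = 6*k)
E(r, R) = 6*r
(1/(-1991) + E(1, -65))/(-1796 - 4956) = (1/(-1991) + 6*1)/(-1796 - 4956) = (-1/1991 + 6)/(-6752) = (11945/1991)*(-1/6752) = -11945/13443232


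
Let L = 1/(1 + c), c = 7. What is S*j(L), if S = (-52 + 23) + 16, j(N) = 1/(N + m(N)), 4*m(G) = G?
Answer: -416/5 ≈ -83.200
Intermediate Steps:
m(G) = G/4
L = ⅛ (L = 1/(1 + 7) = 1/8 = ⅛ ≈ 0.12500)
j(N) = 4/(5*N) (j(N) = 1/(N + N/4) = 1/(5*N/4) = 4/(5*N))
S = -13 (S = -29 + 16 = -13)
S*j(L) = -52/(5*⅛) = -52*8/5 = -13*32/5 = -416/5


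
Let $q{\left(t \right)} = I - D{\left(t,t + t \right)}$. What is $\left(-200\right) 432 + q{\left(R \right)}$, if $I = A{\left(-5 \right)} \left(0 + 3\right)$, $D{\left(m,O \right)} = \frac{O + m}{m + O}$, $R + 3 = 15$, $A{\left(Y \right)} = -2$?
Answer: $-86407$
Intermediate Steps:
$R = 12$ ($R = -3 + 15 = 12$)
$D{\left(m,O \right)} = 1$ ($D{\left(m,O \right)} = \frac{O + m}{O + m} = 1$)
$I = -6$ ($I = - 2 \left(0 + 3\right) = \left(-2\right) 3 = -6$)
$q{\left(t \right)} = -7$ ($q{\left(t \right)} = -6 - 1 = -7$)
$\left(-200\right) 432 + q{\left(R \right)} = \left(-200\right) 432 - 7 = -86400 - 7 = -86407$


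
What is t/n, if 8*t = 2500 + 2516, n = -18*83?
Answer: -209/498 ≈ -0.41968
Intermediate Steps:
n = -1494
t = 627 (t = (2500 + 2516)/8 = (⅛)*5016 = 627)
t/n = 627/(-1494) = 627*(-1/1494) = -209/498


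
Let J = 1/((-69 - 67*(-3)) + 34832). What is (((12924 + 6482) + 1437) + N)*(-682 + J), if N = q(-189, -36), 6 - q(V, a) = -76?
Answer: -498965978475/34964 ≈ -1.4271e+7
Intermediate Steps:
q(V, a) = 82 (q(V, a) = 6 - 1*(-76) = 6 + 76 = 82)
N = 82
J = 1/34964 (J = 1/((-69 + 201) + 34832) = 1/(132 + 34832) = 1/34964 ≈ 2.8601e-5)
(((12924 + 6482) + 1437) + N)*(-682 + J) = (((12924 + 6482) + 1437) + 82)*(-682 + 1/34964) = ((19406 + 1437) + 82)*(-23845447/34964) = (20843 + 82)*(-23845447/34964) = 20925*(-23845447/34964) = -498965978475/34964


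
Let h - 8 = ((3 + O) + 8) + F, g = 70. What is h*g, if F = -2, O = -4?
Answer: 910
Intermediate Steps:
h = 13 (h = 8 + (((3 - 4) + 8) - 2) = 8 + ((-1 + 8) - 2) = 8 + (7 - 2) = 8 + 5 = 13)
h*g = 13*70 = 910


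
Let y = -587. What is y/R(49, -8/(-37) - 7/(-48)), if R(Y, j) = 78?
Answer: -587/78 ≈ -7.5256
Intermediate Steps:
y/R(49, -8/(-37) - 7/(-48)) = -587/78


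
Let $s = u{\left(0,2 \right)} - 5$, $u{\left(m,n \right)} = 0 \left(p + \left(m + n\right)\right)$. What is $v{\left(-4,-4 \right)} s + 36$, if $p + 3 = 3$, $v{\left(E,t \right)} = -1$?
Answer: $41$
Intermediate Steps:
$p = 0$ ($p = -3 + 3 = 0$)
$u{\left(m,n \right)} = 0$ ($u{\left(m,n \right)} = 0 \left(0 + \left(m + n\right)\right) = 0 \left(m + n\right) = 0$)
$s = -5$ ($s = 0 - 5 = -5$)
$v{\left(-4,-4 \right)} s + 36 = \left(-1\right) \left(-5\right) + 36 = 5 + 36 = 41$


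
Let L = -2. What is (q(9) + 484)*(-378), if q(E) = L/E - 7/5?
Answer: -911694/5 ≈ -1.8234e+5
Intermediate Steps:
q(E) = -7/5 - 2/E (q(E) = -2/E - 7/5 = -7/5 - 2/E)
(q(9) + 484)*(-378) = ((-7/5 - 2/9) + 484)*(-378) = (-73/45 + 484)*(-378) = (21707/45)*(-378) = -911694/5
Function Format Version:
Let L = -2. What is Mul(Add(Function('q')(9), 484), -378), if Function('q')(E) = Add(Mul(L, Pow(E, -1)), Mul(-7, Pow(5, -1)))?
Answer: Rational(-911694, 5) ≈ -1.8234e+5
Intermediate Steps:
Function('q')(E) = Add(Rational(-7, 5), Mul(-2, Pow(E, -1))) (Function('q')(E) = Add(Mul(-2, Pow(E, -1)), Mul(-7, Pow(5, -1))) = Add(Mul(-2, Pow(E, -1)), Mul(-7, Rational(1, 5))) = Add(Mul(-2, Pow(E, -1)), Rational(-7, 5)) = Add(Rational(-7, 5), Mul(-2, Pow(E, -1))))
Mul(Add(Function('q')(9), 484), -378) = Mul(Add(Add(Rational(-7, 5), Mul(-2, Pow(9, -1))), 484), -378) = Mul(Add(Add(Rational(-7, 5), Mul(-2, Rational(1, 9))), 484), -378) = Mul(Add(Add(Rational(-7, 5), Rational(-2, 9)), 484), -378) = Mul(Add(Rational(-73, 45), 484), -378) = Mul(Rational(21707, 45), -378) = Rational(-911694, 5)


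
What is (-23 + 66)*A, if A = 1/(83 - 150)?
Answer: -43/67 ≈ -0.64179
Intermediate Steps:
A = -1/67 (A = 1/(-67) = -1/67 ≈ -0.014925)
(-23 + 66)*A = (-23 + 66)*(-1/67) = 43*(-1/67) = -43/67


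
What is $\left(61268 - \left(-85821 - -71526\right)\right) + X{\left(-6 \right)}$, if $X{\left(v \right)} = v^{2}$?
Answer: $75599$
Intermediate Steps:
$\left(61268 - \left(-85821 - -71526\right)\right) + X{\left(-6 \right)} = \left(61268 - \left(-85821 - -71526\right)\right) + \left(-6\right)^{2} = \left(61268 - \left(-85821 + 71526\right)\right) + 36 = \left(61268 - -14295\right) + 36 = \left(61268 + 14295\right) + 36 = 75563 + 36 = 75599$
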